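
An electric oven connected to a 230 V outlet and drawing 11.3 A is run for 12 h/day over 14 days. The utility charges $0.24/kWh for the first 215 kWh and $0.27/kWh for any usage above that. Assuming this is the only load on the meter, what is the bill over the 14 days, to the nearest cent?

Power = 11.3 A × 230 V = 2599 W = 2.599 kW
Runtime = 12 h/day × 14 days = 168 h
Energy = 2.599 kW × 168 h = 436.632 kWh
Tier 1 (0–215 kWh): 215 × $0.24 = $51.6
Above 215 kWh: 221.632 × $0.27 = $59.84064
Bill = $111.44

$111.44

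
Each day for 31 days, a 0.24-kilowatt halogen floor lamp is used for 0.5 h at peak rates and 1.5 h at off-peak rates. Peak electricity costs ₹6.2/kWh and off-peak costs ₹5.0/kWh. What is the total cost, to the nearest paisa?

₹78.86

Peak energy = 0.24 kW × 0.5 h × 31 = 3.72 kWh
Off-peak energy = 0.24 kW × 1.5 h × 31 = 11.16 kWh
Cost = 3.72 × ₹6.2 + 11.16 × ₹5.0 = ₹23.064 + ₹55.8 = ₹78.86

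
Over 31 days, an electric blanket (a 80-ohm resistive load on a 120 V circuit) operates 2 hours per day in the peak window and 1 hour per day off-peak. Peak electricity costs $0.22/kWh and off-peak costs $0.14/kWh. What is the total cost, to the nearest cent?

Power = V²/R = 120²/80 = 180 W = 0.18 kW
Peak energy = 0.18 kW × 2 h × 31 = 11.16 kWh
Off-peak energy = 0.18 kW × 1 h × 31 = 5.58 kWh
Cost = 11.16 × $0.22 + 5.58 × $0.14 = $2.4552 + $0.7812 = $3.24

$3.24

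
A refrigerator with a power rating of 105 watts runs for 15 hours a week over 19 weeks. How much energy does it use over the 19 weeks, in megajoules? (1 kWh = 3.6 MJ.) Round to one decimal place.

107.7 MJ

Runtime = 15 h/week × 19 weeks = 285 h
Energy = 0.105 kW × 285 h = 29.925 kWh
= 29.925 × 3.6 MJ = 107.7 MJ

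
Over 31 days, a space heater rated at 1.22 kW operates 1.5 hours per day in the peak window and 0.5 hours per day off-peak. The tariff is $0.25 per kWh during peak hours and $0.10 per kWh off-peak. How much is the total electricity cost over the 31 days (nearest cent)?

Peak energy = 1.22 kW × 1.5 h × 31 = 56.73 kWh
Off-peak energy = 1.22 kW × 0.5 h × 31 = 18.91 kWh
Cost = 56.73 × $0.25 + 18.91 × $0.10 = $14.1825 + $1.891 = $16.07

$16.07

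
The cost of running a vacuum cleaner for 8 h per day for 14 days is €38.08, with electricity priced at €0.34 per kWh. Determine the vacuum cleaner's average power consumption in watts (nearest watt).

Energy = €38.08 ÷ €0.34/kWh = 112 kWh
Runtime = 8 h/day × 14 days = 112 h
Power = 112 kWh ÷ 112 h = 1 kW = 1000 W

1000 W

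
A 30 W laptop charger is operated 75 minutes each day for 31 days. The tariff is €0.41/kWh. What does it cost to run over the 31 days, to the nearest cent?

€0.48

Runtime = 75 min × 31 = 2325 min = 38.75 h
Energy = 0.03 kW × 38.75 h = 1.1625 kWh
Cost = 1.1625 kWh × €0.41/kWh = €0.48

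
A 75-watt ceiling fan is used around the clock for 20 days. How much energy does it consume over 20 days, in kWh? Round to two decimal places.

Runtime = 24 h × 20 = 480 h
Energy = 0.075 kW × 480 h = 36 kWh

36.00 kWh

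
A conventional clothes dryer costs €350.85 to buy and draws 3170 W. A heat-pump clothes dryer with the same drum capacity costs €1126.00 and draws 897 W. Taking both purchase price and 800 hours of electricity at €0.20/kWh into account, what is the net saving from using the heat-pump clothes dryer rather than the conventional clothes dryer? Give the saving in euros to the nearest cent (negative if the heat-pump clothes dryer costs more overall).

conventional clothes dryer: €350.85 + (3170/1000) kW × 800 h × €0.20 = €350.85 + €507.2 = €858.05
heat-pump clothes dryer: €1126.00 + (897/1000) kW × 800 h × €0.20 = €1126.00 + €143.52 = €1269.52
Saving = €858.05 − €1269.52 = −€411.47

-€411.47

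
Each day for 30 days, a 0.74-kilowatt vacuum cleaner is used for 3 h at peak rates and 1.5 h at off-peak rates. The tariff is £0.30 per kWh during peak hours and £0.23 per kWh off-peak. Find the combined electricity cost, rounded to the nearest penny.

Peak energy = 0.74 kW × 3 h × 30 = 66.6 kWh
Off-peak energy = 0.74 kW × 1.5 h × 30 = 33.3 kWh
Cost = 66.6 × £0.30 + 33.3 × £0.23 = £19.98 + £7.659 = £27.64

£27.64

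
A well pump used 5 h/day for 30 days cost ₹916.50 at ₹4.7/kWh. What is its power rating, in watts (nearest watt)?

Energy = ₹916.50 ÷ ₹4.7/kWh = 195 kWh
Runtime = 5 h/day × 30 days = 150 h
Power = 195 kWh ÷ 150 h = 1.3 kW = 1300 W

1300 W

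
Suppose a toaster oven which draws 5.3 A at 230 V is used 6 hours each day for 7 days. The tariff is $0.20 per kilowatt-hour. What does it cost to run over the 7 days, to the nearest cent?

$10.24

Power = 5.3 A × 230 V = 1219 W = 1.219 kW
Runtime = 6 h/day × 7 days = 42 h
Energy = 1.219 kW × 42 h = 51.198 kWh
Cost = 51.198 kWh × $0.20/kWh = $10.24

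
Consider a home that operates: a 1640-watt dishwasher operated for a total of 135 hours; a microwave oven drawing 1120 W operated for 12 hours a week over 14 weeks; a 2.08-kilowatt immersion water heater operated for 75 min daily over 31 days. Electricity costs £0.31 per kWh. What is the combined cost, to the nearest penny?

dishwasher: 1.64 kW × 135 h = 221.4 kWh
microwave oven: Runtime = 12 h/week × 14 weeks = 168 h
microwave oven: 1.12 kW × 168 h = 188.16 kWh
immersion water heater: Runtime = 75 min × 31 = 2325 min = 38.75 h
immersion water heater: 2.08 kW × 38.75 h = 80.6 kWh
Total energy = 490.16 kWh
Cost = 490.16 × £0.31 = £151.95

£151.95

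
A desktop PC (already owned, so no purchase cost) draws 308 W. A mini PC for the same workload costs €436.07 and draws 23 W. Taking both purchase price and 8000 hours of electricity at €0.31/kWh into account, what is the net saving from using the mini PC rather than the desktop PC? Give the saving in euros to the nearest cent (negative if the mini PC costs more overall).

desktop PC: €0.00 + (308/1000) kW × 8000 h × €0.31 = €0.00 + €763.84 = €763.84
mini PC: €436.07 + (23/1000) kW × 8000 h × €0.31 = €436.07 + €57.04 = €493.11
Saving = €763.84 − €493.11 = €270.73

€270.73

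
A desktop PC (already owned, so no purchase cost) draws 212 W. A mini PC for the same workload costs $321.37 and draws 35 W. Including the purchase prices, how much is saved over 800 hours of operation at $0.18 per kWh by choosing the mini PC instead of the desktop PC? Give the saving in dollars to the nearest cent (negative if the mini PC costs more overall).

desktop PC: $0.00 + (212/1000) kW × 800 h × $0.18 = $0.00 + $30.528 = $30.528
mini PC: $321.37 + (35/1000) kW × 800 h × $0.18 = $321.37 + $5.04 = $326.41
Saving = $30.528 − $326.41 = −$295.882 → -$295.88

-$295.88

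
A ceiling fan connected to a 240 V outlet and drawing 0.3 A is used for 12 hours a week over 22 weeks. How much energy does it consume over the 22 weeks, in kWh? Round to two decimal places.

Power = 0.3 A × 240 V = 72 W = 0.072 kW
Runtime = 12 h/week × 22 weeks = 264 h
Energy = 0.072 kW × 264 h = 19.008 kWh ≈ 19.01 kWh

19.01 kWh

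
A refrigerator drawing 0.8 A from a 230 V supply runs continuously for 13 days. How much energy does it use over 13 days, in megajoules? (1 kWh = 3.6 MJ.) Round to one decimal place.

Power = 0.8 A × 230 V = 184 W = 0.184 kW
Runtime = 24 h × 13 = 312 h
Energy = 0.184 kW × 312 h = 57.408 kWh
= 57.408 × 3.6 MJ = 206.7 MJ

206.7 MJ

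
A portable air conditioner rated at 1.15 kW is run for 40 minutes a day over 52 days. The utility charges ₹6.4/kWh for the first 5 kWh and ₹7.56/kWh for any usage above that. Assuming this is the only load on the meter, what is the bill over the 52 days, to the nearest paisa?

Runtime = 40 min × 52 = 2080 min = 34.666666… h
Energy = 1.15 kW × 34.666666… h = 39.866666… kWh
Tier 1 (0–5 kWh): 5 × ₹6.4 = ₹32
Above 5 kWh: 34.866666… × ₹7.56 = ₹263.592
Bill = ₹295.59

₹295.59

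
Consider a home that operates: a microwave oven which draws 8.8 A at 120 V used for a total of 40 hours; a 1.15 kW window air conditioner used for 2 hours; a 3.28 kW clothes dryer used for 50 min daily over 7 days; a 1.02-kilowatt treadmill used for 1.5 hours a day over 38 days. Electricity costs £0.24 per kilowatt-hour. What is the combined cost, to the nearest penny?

microwave oven: Power = 8.8 A × 120 V = 1056 W = 1.056 kW
microwave oven: 1.056 kW × 40 h = 42.24 kWh
window air conditioner: 1.15 kW × 2 h = 2.3 kWh
clothes dryer: Runtime = 50 min × 7 = 350 min = 5.833333… h
clothes dryer: 3.28 kW × 5.833333… h = 19.133333… kWh
treadmill: Runtime = 1.5 h/day × 38 days = 57 h
treadmill: 1.02 kW × 57 h = 58.14 kWh
Total energy = 121.813333… kWh
Cost = 121.813333… × £0.24 = £29.24

£29.24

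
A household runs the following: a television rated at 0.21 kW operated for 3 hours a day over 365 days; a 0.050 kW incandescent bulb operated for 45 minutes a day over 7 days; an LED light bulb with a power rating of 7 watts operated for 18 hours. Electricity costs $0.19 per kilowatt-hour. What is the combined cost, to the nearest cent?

television: Runtime = 3 h/day × 365 days = 1095 h
television: 0.21 kW × 1095 h = 229.95 kWh
incandescent bulb: Runtime = 45 min × 7 = 315 min = 5.25 h
incandescent bulb: 0.05 kW × 5.25 h = 0.2625 kWh
LED light bulb: 0.007 kW × 18 h = 0.126 kWh
Total energy = 230.3385 kWh
Cost = 230.3385 × $0.19 = $43.76

$43.76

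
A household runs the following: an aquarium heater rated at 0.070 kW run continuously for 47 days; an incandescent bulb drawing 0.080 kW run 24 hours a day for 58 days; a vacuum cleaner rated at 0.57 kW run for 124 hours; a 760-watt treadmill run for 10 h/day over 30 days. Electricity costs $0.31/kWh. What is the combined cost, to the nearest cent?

aquarium heater: Runtime = 24 h × 47 = 1128 h
aquarium heater: 0.07 kW × 1128 h = 78.96 kWh
incandescent bulb: Runtime = 24 h × 58 = 1392 h
incandescent bulb: 0.08 kW × 1392 h = 111.36 kWh
vacuum cleaner: 0.57 kW × 124 h = 70.68 kWh
treadmill: Runtime = 10 h/day × 30 days = 300 h
treadmill: 0.76 kW × 300 h = 228 kWh
Total energy = 489 kWh
Cost = 489 × $0.31 = $151.59

$151.59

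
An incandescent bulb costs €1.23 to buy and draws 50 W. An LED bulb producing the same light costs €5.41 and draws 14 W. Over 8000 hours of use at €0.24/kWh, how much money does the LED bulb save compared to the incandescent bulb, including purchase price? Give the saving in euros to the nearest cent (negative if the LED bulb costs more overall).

€64.94

incandescent bulb: €1.23 + (50/1000) kW × 8000 h × €0.24 = €1.23 + €96 = €97.23
LED bulb: €5.41 + (14/1000) kW × 8000 h × €0.24 = €5.41 + €26.88 = €32.29
Saving = €97.23 − €32.29 = €64.94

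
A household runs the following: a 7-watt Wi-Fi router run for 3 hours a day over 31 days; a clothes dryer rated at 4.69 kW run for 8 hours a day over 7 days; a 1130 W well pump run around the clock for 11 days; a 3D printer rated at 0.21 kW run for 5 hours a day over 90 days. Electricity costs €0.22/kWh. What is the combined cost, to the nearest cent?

Wi-Fi router: Runtime = 3 h/day × 31 days = 93 h
Wi-Fi router: 0.007 kW × 93 h = 0.651 kWh
clothes dryer: Runtime = 8 h/day × 7 days = 56 h
clothes dryer: 4.69 kW × 56 h = 262.64 kWh
well pump: Runtime = 24 h × 11 = 264 h
well pump: 1.13 kW × 264 h = 298.32 kWh
3D printer: Runtime = 5 h/day × 90 days = 450 h
3D printer: 0.21 kW × 450 h = 94.5 kWh
Total energy = 656.111 kWh
Cost = 656.111 × €0.22 = €144.34

€144.34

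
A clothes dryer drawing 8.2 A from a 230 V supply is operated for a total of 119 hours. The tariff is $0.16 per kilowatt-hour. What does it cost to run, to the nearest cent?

Power = 8.2 A × 230 V = 1886 W = 1.886 kW
Energy = 1.886 kW × 119 h = 224.434 kWh
Cost = 224.434 kWh × $0.16/kWh = $35.91

$35.91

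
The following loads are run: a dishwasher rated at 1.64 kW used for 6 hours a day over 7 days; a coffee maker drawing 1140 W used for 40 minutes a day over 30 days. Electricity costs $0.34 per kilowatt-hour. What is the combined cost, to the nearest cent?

dishwasher: Runtime = 6 h/day × 7 days = 42 h
dishwasher: 1.64 kW × 42 h = 68.88 kWh
coffee maker: Runtime = 40 min × 30 = 1200 min = 20 h
coffee maker: 1.14 kW × 20 h = 22.8 kWh
Total energy = 91.68 kWh
Cost = 91.68 × $0.34 = $31.17

$31.17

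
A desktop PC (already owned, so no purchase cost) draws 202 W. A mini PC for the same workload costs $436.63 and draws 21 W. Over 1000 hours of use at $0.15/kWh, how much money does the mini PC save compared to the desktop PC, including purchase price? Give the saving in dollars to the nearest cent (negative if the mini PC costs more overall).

-$409.48

desktop PC: $0.00 + (202/1000) kW × 1000 h × $0.15 = $0.00 + $30.3 = $30.3
mini PC: $436.63 + (21/1000) kW × 1000 h × $0.15 = $436.63 + $3.15 = $439.78
Saving = $30.3 − $439.78 = −$409.48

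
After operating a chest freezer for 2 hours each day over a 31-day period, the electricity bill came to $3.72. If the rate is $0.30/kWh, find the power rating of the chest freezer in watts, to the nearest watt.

200 W

Energy = $3.72 ÷ $0.30/kWh = 12.4 kWh
Runtime = 2 h/day × 31 days = 62 h
Power = 12.4 kWh ÷ 62 h = 0.2 kW = 200 W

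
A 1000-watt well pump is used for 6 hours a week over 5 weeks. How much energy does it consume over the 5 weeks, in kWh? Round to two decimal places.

30.00 kWh

Runtime = 6 h/week × 5 weeks = 30 h
Energy = 1 kW × 30 h = 30 kWh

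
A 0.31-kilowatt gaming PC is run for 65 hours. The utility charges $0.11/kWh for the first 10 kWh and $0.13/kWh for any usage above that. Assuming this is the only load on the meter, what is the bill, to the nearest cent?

$2.42

Energy = 0.31 kW × 65 h = 20.15 kWh
Tier 1 (0–10 kWh): 10 × $0.11 = $1.1
Above 10 kWh: 10.15 × $0.13 = $1.3195
Bill = $2.42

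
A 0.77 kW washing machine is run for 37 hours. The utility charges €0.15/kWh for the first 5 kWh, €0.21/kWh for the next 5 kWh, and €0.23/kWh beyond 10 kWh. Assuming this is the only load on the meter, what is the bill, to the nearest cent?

Energy = 0.77 kW × 37 h = 28.49 kWh
Tier 1 (0–5 kWh): 5 × €0.15 = €0.75
Tier 2 (5–10 kWh): 5 × €0.21 = €1.05
Above 10 kWh: 18.49 × €0.23 = €4.2527
Bill = €6.05

€6.05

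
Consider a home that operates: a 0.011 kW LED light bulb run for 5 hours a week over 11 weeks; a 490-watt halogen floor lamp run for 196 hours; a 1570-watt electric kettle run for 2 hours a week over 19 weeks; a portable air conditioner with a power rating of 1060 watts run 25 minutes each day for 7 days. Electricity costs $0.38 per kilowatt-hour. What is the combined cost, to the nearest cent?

$60.57

LED light bulb: Runtime = 5 h/week × 11 weeks = 55 h
LED light bulb: 0.011 kW × 55 h = 0.605 kWh
halogen floor lamp: 0.49 kW × 196 h = 96.04 kWh
electric kettle: Runtime = 2 h/week × 19 weeks = 38 h
electric kettle: 1.57 kW × 38 h = 59.66 kWh
portable air conditioner: Runtime = 25 min × 7 = 175 min = 2.916666… h
portable air conditioner: 1.06 kW × 2.916666… h = 3.091666… kWh
Total energy = 159.396666… kWh
Cost = 159.396666… × $0.38 = $60.57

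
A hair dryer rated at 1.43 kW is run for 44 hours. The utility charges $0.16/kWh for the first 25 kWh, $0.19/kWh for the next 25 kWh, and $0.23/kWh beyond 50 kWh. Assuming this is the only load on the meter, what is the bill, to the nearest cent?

$11.72

Energy = 1.43 kW × 44 h = 62.92 kWh
Tier 1 (0–25 kWh): 25 × $0.16 = $4
Tier 2 (25–50 kWh): 25 × $0.19 = $4.75
Above 50 kWh: 12.92 × $0.23 = $2.9716
Bill = $11.72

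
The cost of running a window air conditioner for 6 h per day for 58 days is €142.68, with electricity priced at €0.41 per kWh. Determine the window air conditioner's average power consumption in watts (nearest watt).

Energy = €142.68 ÷ €0.41/kWh = 348 kWh
Runtime = 6 h/day × 58 days = 348 h
Power = 348 kWh ÷ 348 h = 1 kW = 1000 W

1000 W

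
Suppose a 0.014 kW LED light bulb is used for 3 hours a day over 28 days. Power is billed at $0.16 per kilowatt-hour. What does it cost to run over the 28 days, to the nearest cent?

$0.19

Runtime = 3 h/day × 28 days = 84 h
Energy = 0.014 kW × 84 h = 1.176 kWh
Cost = 1.176 kWh × $0.16/kWh = $0.19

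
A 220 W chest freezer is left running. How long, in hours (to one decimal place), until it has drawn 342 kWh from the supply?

Hours = 342 kWh ÷ 0.22 kW = 1554.5 h

1554.5 h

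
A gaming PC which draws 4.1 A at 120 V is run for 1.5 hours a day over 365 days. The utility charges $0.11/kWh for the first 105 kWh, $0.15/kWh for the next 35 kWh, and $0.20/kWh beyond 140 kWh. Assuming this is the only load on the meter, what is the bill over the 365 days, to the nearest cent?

$42.67

Power = 4.1 A × 120 V = 492 W = 0.492 kW
Runtime = 1.5 h/day × 365 days = 547.5 h
Energy = 0.492 kW × 547.5 h = 269.37 kWh
Tier 1 (0–105 kWh): 105 × $0.11 = $11.55
Tier 2 (105–140 kWh): 35 × $0.15 = $5.25
Above 140 kWh: 129.37 × $0.20 = $25.874
Bill = $42.67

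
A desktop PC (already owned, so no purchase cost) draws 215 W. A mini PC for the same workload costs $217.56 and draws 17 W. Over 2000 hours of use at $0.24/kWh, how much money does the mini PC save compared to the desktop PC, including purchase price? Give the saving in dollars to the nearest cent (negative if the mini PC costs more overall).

-$122.52

desktop PC: $0.00 + (215/1000) kW × 2000 h × $0.24 = $0.00 + $103.2 = $103.2
mini PC: $217.56 + (17/1000) kW × 2000 h × $0.24 = $217.56 + $8.16 = $225.72
Saving = $103.2 − $225.72 = −$122.52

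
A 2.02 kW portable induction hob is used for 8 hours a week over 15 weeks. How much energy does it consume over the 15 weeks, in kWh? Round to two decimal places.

Runtime = 8 h/week × 15 weeks = 120 h
Energy = 2.02 kW × 120 h = 242.4 kWh

242.40 kWh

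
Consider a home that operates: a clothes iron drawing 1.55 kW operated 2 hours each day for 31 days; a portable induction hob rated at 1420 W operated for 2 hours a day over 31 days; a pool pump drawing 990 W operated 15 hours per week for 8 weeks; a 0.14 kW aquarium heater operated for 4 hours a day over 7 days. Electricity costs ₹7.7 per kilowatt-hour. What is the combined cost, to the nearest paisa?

₹2362.82

clothes iron: Runtime = 2 h/day × 31 days = 62 h
clothes iron: 1.55 kW × 62 h = 96.1 kWh
portable induction hob: Runtime = 2 h/day × 31 days = 62 h
portable induction hob: 1.42 kW × 62 h = 88.04 kWh
pool pump: Runtime = 15 h/week × 8 weeks = 120 h
pool pump: 0.99 kW × 120 h = 118.8 kWh
aquarium heater: Runtime = 4 h/day × 7 days = 28 h
aquarium heater: 0.14 kW × 28 h = 3.92 kWh
Total energy = 306.86 kWh
Cost = 306.86 × ₹7.7 = ₹2362.82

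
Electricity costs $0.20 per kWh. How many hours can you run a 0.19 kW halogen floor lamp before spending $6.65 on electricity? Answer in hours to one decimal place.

Energy available = $6.65 ÷ $0.20/kWh = 33.25 kWh
Hours = 33.25 kWh ÷ 0.19 kW = 175.0 h

175.0 h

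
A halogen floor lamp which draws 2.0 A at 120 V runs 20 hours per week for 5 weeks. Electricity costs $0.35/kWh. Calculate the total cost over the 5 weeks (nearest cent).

Power = 2.0 A × 120 V = 240 W = 0.24 kW
Runtime = 20 h/week × 5 weeks = 100 h
Energy = 0.24 kW × 100 h = 24 kWh
Cost = 24 kWh × $0.35/kWh = $8.40

$8.40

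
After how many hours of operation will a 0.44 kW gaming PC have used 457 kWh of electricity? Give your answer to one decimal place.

1038.6 h

Hours = 457 kWh ÷ 0.44 kW = 1038.6 h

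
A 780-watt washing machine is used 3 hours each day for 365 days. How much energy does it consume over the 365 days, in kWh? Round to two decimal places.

Runtime = 3 h/day × 365 days = 1095 h
Energy = 0.78 kW × 1095 h = 854.1 kWh

854.10 kWh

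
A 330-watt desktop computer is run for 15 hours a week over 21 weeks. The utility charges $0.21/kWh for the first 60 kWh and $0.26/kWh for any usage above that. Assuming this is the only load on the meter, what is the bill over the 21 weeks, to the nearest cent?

$24.03

Runtime = 15 h/week × 21 weeks = 315 h
Energy = 0.33 kW × 315 h = 103.95 kWh
Tier 1 (0–60 kWh): 60 × $0.21 = $12.6
Above 60 kWh: 43.95 × $0.26 = $11.427
Bill = $24.03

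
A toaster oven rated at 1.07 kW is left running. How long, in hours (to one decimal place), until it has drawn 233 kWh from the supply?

Hours = 233 kWh ÷ 1.07 kW = 217.8 h

217.8 h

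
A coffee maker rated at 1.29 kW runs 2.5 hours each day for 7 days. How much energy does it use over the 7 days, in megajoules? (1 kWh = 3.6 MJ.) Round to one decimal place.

81.3 MJ

Runtime = 2.5 h/day × 7 days = 17.5 h
Energy = 1.29 kW × 17.5 h = 22.575 kWh
= 22.575 × 3.6 MJ = 81.3 MJ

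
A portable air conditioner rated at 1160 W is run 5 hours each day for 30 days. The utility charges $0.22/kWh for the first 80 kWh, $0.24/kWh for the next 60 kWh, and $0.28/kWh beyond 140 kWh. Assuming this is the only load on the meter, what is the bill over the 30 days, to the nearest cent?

Runtime = 5 h/day × 30 days = 150 h
Energy = 1.16 kW × 150 h = 174 kWh
Tier 1 (0–80 kWh): 80 × $0.22 = $17.6
Tier 2 (80–140 kWh): 60 × $0.24 = $14.4
Above 140 kWh: 34 × $0.28 = $9.52
Bill = $41.52

$41.52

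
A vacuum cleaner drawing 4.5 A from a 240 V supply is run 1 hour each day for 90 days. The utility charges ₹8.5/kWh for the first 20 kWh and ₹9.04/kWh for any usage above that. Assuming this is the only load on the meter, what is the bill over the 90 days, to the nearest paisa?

Power = 4.5 A × 240 V = 1080 W = 1.08 kW
Runtime = 1 h/day × 90 days = 90 h
Energy = 1.08 kW × 90 h = 97.2 kWh
Tier 1 (0–20 kWh): 20 × ₹8.5 = ₹170
Above 20 kWh: 77.2 × ₹9.04 = ₹697.888
Bill = ₹867.89

₹867.89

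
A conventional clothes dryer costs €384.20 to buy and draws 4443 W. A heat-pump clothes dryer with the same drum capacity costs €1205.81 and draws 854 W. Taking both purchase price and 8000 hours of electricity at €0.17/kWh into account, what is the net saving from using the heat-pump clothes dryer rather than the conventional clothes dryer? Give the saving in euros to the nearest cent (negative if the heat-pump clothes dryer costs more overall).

conventional clothes dryer: €384.20 + (4443/1000) kW × 8000 h × €0.17 = €384.20 + €6042.48 = €6426.68
heat-pump clothes dryer: €1205.81 + (854/1000) kW × 8000 h × €0.17 = €1205.81 + €1161.44 = €2367.25
Saving = €6426.68 − €2367.25 = €4059.43

€4059.43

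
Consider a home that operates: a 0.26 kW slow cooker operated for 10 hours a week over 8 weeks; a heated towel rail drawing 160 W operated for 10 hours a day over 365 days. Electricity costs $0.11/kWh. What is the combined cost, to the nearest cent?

$66.53

slow cooker: Runtime = 10 h/week × 8 weeks = 80 h
slow cooker: 0.26 kW × 80 h = 20.8 kWh
heated towel rail: Runtime = 10 h/day × 365 days = 3650 h
heated towel rail: 0.16 kW × 3650 h = 584 kWh
Total energy = 604.8 kWh
Cost = 604.8 × $0.11 = $66.53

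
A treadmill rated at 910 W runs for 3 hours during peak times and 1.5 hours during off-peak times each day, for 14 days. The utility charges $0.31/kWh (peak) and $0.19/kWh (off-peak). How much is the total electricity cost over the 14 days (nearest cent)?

Peak energy = 0.91 kW × 3 h × 14 = 38.22 kWh
Off-peak energy = 0.91 kW × 1.5 h × 14 = 19.11 kWh
Cost = 38.22 × $0.31 + 19.11 × $0.19 = $11.8482 + $3.6309 = $15.48

$15.48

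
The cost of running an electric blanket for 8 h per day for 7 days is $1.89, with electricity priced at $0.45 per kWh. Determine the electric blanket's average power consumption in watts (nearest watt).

75 W

Energy = $1.89 ÷ $0.45/kWh = 4.2 kWh
Runtime = 8 h/day × 7 days = 56 h
Power = 4.2 kWh ÷ 56 h = 0.075 kW = 75 W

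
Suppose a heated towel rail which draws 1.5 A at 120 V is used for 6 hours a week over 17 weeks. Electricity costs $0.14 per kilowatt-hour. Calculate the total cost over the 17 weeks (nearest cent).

Power = 1.5 A × 120 V = 180 W = 0.18 kW
Runtime = 6 h/week × 17 weeks = 102 h
Energy = 0.18 kW × 102 h = 18.36 kWh
Cost = 18.36 kWh × $0.14/kWh = $2.57

$2.57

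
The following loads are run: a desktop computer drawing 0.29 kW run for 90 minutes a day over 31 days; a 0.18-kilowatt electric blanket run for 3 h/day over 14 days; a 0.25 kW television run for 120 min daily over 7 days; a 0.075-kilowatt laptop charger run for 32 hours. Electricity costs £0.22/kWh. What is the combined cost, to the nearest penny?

desktop computer: Runtime = 90 min × 31 = 2790 min = 46.5 h
desktop computer: 0.29 kW × 46.5 h = 13.485 kWh
electric blanket: Runtime = 3 h/day × 14 days = 42 h
electric blanket: 0.18 kW × 42 h = 7.56 kWh
television: Runtime = 120 min × 7 = 840 min = 14 h
television: 0.25 kW × 14 h = 3.5 kWh
laptop charger: 0.075 kW × 32 h = 2.4 kWh
Total energy = 26.945 kWh
Cost = 26.945 × £0.22 = £5.93

£5.93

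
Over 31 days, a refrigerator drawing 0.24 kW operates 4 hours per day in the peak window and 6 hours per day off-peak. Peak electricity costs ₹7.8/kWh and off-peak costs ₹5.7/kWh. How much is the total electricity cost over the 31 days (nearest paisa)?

₹486.58

Peak energy = 0.24 kW × 4 h × 31 = 29.76 kWh
Off-peak energy = 0.24 kW × 6 h × 31 = 44.64 kWh
Cost = 29.76 × ₹7.8 + 44.64 × ₹5.7 = ₹232.128 + ₹254.448 = ₹486.58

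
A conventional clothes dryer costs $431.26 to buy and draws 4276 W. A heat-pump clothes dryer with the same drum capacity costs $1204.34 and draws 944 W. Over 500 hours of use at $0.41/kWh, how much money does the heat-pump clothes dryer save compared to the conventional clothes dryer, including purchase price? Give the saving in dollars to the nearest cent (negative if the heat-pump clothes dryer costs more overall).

-$90.02

conventional clothes dryer: $431.26 + (4276/1000) kW × 500 h × $0.41 = $431.26 + $876.58 = $1307.84
heat-pump clothes dryer: $1204.34 + (944/1000) kW × 500 h × $0.41 = $1204.34 + $193.52 = $1397.86
Saving = $1307.84 − $1397.86 = −$90.02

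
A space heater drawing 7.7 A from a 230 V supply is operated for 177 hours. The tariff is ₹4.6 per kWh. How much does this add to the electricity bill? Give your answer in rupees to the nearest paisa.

₹1441.95

Power = 7.7 A × 230 V = 1771 W = 1.771 kW
Energy = 1.771 kW × 177 h = 313.467 kWh
Cost = 313.467 kWh × ₹4.6/kWh = ₹1441.95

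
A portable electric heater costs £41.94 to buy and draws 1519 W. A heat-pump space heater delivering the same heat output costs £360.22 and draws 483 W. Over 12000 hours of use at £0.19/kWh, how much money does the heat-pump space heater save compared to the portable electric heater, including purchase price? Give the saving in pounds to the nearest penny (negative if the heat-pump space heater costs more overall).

£2043.80

portable electric heater: £41.94 + (1519/1000) kW × 12000 h × £0.19 = £41.94 + £3463.32 = £3505.26
heat-pump space heater: £360.22 + (483/1000) kW × 12000 h × £0.19 = £360.22 + £1101.24 = £1461.46
Saving = £3505.26 − £1461.46 = £2043.8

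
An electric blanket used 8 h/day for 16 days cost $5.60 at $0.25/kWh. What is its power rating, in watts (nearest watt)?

Energy = $5.60 ÷ $0.25/kWh = 22.4 kWh
Runtime = 8 h/day × 16 days = 128 h
Power = 22.4 kWh ÷ 128 h = 0.175 kW = 175 W

175 W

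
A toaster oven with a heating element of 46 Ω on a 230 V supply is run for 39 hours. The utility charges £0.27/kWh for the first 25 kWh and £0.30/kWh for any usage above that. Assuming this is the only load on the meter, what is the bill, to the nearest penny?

Power = V²/R = 230²/46 = 1150 W = 1.15 kW
Energy = 1.15 kW × 39 h = 44.85 kWh
Tier 1 (0–25 kWh): 25 × £0.27 = £6.75
Above 25 kWh: 19.85 × £0.30 = £5.955
Bill = £12.71

£12.71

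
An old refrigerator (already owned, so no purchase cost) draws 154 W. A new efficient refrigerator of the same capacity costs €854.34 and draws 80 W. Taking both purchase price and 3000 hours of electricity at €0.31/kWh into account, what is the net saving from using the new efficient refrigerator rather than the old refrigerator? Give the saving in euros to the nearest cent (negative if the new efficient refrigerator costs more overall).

-€785.52

old refrigerator: €0.00 + (154/1000) kW × 3000 h × €0.31 = €0.00 + €143.22 = €143.22
new efficient refrigerator: €854.34 + (80/1000) kW × 3000 h × €0.31 = €854.34 + €74.4 = €928.74
Saving = €143.22 − €928.74 = −€785.52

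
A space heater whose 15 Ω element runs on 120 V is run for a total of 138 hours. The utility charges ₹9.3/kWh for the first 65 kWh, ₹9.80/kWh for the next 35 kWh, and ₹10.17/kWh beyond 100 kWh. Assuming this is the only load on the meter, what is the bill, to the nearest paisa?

₹1277.82

Power = V²/R = 120²/15 = 960 W = 0.96 kW
Energy = 0.96 kW × 138 h = 132.48 kWh
Tier 1 (0–65 kWh): 65 × ₹9.3 = ₹604.5
Tier 2 (65–100 kWh): 35 × ₹9.80 = ₹343
Above 100 kWh: 32.48 × ₹10.17 = ₹330.3216
Bill = ₹1277.82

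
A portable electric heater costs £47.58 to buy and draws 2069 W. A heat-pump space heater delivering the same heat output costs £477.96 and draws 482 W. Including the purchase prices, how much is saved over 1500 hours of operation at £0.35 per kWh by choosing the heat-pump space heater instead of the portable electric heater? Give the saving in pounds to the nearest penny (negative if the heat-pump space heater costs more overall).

portable electric heater: £47.58 + (2069/1000) kW × 1500 h × £0.35 = £47.58 + £1086.225 = £1133.805
heat-pump space heater: £477.96 + (482/1000) kW × 1500 h × £0.35 = £477.96 + £253.05 = £731.01
Saving = £1133.805 − £731.01 = £402.795 → £402.80

£402.80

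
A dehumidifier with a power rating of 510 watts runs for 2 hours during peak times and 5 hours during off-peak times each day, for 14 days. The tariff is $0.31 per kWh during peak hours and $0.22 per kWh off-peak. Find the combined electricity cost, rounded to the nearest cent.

Peak energy = 0.51 kW × 2 h × 14 = 14.28 kWh
Off-peak energy = 0.51 kW × 5 h × 14 = 35.7 kWh
Cost = 14.28 × $0.31 + 35.7 × $0.22 = $4.4268 + $7.854 = $12.28

$12.28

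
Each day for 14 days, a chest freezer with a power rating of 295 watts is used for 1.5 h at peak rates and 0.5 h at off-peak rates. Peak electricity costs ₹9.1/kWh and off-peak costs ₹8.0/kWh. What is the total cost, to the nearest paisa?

₹72.89

Peak energy = 0.295 kW × 1.5 h × 14 = 6.195 kWh
Off-peak energy = 0.295 kW × 0.5 h × 14 = 2.065 kWh
Cost = 6.195 × ₹9.1 + 2.065 × ₹8.0 = ₹56.3745 + ₹16.52 = ₹72.89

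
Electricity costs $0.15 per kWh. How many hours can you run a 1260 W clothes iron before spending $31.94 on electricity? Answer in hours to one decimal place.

Energy available = $31.94 ÷ $0.15/kWh = 212.9333 kWh
Hours = 212.9333 kWh ÷ 1.26 kW = 169.0 h

169.0 h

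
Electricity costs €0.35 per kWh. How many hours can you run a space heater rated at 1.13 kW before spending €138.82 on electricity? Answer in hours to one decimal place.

351.0 h

Energy available = €138.82 ÷ €0.35/kWh = 396.6286 kWh
Hours = 396.6286 kWh ÷ 1.13 kW = 351.0 h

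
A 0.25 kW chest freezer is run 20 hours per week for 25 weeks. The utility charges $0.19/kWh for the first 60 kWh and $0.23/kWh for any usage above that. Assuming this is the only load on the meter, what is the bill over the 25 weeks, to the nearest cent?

Runtime = 20 h/week × 25 weeks = 500 h
Energy = 0.25 kW × 500 h = 125 kWh
Tier 1 (0–60 kWh): 60 × $0.19 = $11.4
Above 60 kWh: 65 × $0.23 = $14.95
Bill = $26.35

$26.35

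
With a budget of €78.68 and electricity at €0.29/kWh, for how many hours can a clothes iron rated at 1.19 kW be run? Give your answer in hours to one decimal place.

228.0 h

Energy available = €78.68 ÷ €0.29/kWh = 271.3103 kWh
Hours = 271.3103 kWh ÷ 1.19 kW = 228.0 h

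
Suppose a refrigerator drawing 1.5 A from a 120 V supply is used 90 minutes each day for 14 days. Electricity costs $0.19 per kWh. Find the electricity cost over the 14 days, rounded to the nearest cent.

$0.72

Power = 1.5 A × 120 V = 180 W = 0.18 kW
Runtime = 90 min × 14 = 1260 min = 21 h
Energy = 0.18 kW × 21 h = 3.78 kWh
Cost = 3.78 kWh × $0.19/kWh = $0.72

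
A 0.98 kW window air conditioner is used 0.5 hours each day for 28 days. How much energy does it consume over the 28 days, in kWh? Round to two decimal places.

13.72 kWh

Runtime = 0.5 h/day × 28 days = 14 h
Energy = 0.98 kW × 14 h = 13.72 kWh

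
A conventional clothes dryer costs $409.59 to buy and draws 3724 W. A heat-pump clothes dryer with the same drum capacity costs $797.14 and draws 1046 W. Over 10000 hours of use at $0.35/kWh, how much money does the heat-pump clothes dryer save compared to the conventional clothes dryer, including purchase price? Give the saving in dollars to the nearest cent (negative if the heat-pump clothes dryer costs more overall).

conventional clothes dryer: $409.59 + (3724/1000) kW × 10000 h × $0.35 = $409.59 + $13034 = $13443.59
heat-pump clothes dryer: $797.14 + (1046/1000) kW × 10000 h × $0.35 = $797.14 + $3661 = $4458.14
Saving = $13443.59 − $4458.14 = $8985.45

$8985.45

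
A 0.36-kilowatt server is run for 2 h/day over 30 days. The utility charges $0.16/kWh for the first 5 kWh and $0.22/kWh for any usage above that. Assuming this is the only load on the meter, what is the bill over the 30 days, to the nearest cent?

Runtime = 2 h/day × 30 days = 60 h
Energy = 0.36 kW × 60 h = 21.6 kWh
Tier 1 (0–5 kWh): 5 × $0.16 = $0.8
Above 5 kWh: 16.6 × $0.22 = $3.652
Bill = $4.45

$4.45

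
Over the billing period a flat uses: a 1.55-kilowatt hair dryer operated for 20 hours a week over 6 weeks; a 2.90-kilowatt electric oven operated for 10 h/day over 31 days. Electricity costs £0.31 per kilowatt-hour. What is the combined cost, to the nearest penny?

£336.35

hair dryer: Runtime = 20 h/week × 6 weeks = 120 h
hair dryer: 1.55 kW × 120 h = 186 kWh
electric oven: Runtime = 10 h/day × 31 days = 310 h
electric oven: 2.9 kW × 310 h = 899 kWh
Total energy = 1085 kWh
Cost = 1085 × £0.31 = £336.35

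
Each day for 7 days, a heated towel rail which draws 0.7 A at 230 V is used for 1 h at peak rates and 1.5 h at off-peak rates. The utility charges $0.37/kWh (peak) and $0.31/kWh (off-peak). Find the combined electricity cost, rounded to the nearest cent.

$0.94

Power = 0.7 A × 230 V = 161 W = 0.161 kW
Peak energy = 0.161 kW × 1 h × 7 = 1.127 kWh
Off-peak energy = 0.161 kW × 1.5 h × 7 = 1.6905 kWh
Cost = 1.127 × $0.37 + 1.6905 × $0.31 = $0.41699 + $0.524055 = $0.94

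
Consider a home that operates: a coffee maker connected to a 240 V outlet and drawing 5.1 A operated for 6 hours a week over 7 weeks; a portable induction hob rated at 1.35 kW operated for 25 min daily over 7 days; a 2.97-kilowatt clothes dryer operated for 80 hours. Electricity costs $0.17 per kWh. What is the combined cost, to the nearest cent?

coffee maker: Power = 5.1 A × 240 V = 1224 W = 1.224 kW
coffee maker: Runtime = 6 h/week × 7 weeks = 42 h
coffee maker: 1.224 kW × 42 h = 51.408 kWh
portable induction hob: Runtime = 25 min × 7 = 175 min = 2.916666… h
portable induction hob: 1.35 kW × 2.916666… h = 3.9375 kWh
clothes dryer: 2.97 kW × 80 h = 237.6 kWh
Total energy = 292.9455 kWh
Cost = 292.9455 × $0.17 = $49.80

$49.80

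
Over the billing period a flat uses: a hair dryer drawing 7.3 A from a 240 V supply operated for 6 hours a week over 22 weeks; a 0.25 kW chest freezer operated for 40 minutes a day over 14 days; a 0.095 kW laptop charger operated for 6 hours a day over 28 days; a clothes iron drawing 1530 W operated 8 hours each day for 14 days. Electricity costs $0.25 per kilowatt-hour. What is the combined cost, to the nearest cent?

$105.23

hair dryer: Power = 7.3 A × 240 V = 1752 W = 1.752 kW
hair dryer: Runtime = 6 h/week × 22 weeks = 132 h
hair dryer: 1.752 kW × 132 h = 231.264 kWh
chest freezer: Runtime = 40 min × 14 = 560 min = 9.333333… h
chest freezer: 0.25 kW × 9.333333… h = 2.333333… kWh
laptop charger: Runtime = 6 h/day × 28 days = 168 h
laptop charger: 0.095 kW × 168 h = 15.96 kWh
clothes iron: Runtime = 8 h/day × 14 days = 112 h
clothes iron: 1.53 kW × 112 h = 171.36 kWh
Total energy = 420.917333… kWh
Cost = 420.917333… × $0.25 = $105.23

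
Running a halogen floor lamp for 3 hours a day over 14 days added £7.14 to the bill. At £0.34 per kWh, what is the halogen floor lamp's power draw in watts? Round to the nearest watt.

500 W

Energy = £7.14 ÷ £0.34/kWh = 21 kWh
Runtime = 3 h/day × 14 days = 42 h
Power = 21 kWh ÷ 42 h = 0.5 kW = 500 W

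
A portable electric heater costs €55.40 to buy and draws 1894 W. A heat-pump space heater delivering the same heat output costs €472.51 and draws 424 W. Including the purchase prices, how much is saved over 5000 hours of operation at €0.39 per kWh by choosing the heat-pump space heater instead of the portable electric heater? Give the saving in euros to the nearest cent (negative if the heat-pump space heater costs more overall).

€2449.39

portable electric heater: €55.40 + (1894/1000) kW × 5000 h × €0.39 = €55.40 + €3693.3 = €3748.7
heat-pump space heater: €472.51 + (424/1000) kW × 5000 h × €0.39 = €472.51 + €826.8 = €1299.31
Saving = €3748.7 − €1299.31 = €2449.39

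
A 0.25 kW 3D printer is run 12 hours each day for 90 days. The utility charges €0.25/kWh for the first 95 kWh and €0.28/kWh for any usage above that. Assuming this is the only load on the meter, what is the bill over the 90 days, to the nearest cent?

Runtime = 12 h/day × 90 days = 1080 h
Energy = 0.25 kW × 1080 h = 270 kWh
Tier 1 (0–95 kWh): 95 × €0.25 = €23.75
Above 95 kWh: 175 × €0.28 = €49
Bill = €72.75

€72.75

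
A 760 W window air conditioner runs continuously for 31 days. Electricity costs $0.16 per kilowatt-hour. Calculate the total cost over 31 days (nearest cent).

Runtime = 24 h × 31 = 744 h
Energy = 0.76 kW × 744 h = 565.44 kWh
Cost = 565.44 kWh × $0.16/kWh = $90.47

$90.47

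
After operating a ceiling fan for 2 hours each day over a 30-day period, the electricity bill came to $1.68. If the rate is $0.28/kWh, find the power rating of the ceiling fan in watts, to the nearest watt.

Energy = $1.68 ÷ $0.28/kWh = 6 kWh
Runtime = 2 h/day × 30 days = 60 h
Power = 6 kWh ÷ 60 h = 0.1 kW = 100 W

100 W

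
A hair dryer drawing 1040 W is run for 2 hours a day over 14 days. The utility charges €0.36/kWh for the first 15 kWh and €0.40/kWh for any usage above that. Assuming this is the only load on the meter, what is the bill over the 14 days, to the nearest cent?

€11.05

Runtime = 2 h/day × 14 days = 28 h
Energy = 1.04 kW × 28 h = 29.12 kWh
Tier 1 (0–15 kWh): 15 × €0.36 = €5.4
Above 15 kWh: 14.12 × €0.40 = €5.648
Bill = €11.05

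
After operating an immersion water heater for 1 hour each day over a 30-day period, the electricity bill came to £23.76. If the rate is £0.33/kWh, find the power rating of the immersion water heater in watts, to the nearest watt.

2400 W

Energy = £23.76 ÷ £0.33/kWh = 72 kWh
Runtime = 1 h/day × 30 days = 30 h
Power = 72 kWh ÷ 30 h = 2.4 kW = 2400 W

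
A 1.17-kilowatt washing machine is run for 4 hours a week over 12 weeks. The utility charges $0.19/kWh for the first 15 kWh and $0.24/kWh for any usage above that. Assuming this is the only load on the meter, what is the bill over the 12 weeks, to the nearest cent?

$12.73

Runtime = 4 h/week × 12 weeks = 48 h
Energy = 1.17 kW × 48 h = 56.16 kWh
Tier 1 (0–15 kWh): 15 × $0.19 = $2.85
Above 15 kWh: 41.16 × $0.24 = $9.8784
Bill = $12.73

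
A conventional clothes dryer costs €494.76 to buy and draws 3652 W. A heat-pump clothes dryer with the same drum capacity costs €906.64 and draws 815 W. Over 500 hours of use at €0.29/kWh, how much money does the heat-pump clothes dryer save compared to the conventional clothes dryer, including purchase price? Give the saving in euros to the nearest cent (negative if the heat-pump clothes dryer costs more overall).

conventional clothes dryer: €494.76 + (3652/1000) kW × 500 h × €0.29 = €494.76 + €529.54 = €1024.3
heat-pump clothes dryer: €906.64 + (815/1000) kW × 500 h × €0.29 = €906.64 + €118.175 = €1024.815
Saving = €1024.3 − €1024.815 = −€0.515 → -€0.52

-€0.52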